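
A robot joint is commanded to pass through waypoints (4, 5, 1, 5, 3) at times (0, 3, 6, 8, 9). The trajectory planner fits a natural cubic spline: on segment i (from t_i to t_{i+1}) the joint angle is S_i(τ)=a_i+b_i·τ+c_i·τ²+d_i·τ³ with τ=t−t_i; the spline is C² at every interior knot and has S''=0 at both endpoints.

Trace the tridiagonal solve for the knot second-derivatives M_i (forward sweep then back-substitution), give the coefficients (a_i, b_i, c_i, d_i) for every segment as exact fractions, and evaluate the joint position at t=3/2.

Δ: Δ0=1/3, Δ1=-4/3, Δ2=2, Δ3=-2
row 1: diag=12, rhs=-10; c'=1/4, d'=-5/6
row 2: denom=10−3·1/4=37/4; d'=(20−3·-5/6)/(37/4)=90/37
row 3: denom=6−2·8/37=206/37; d'=(-24−2·90/37)/(206/37)=-534/103
back: M3=-534/103
back: M2=90/37−8/37·-534/103=366/103
back: M1=-5/6−1/4·366/103=-532/309
M: M0=0, M1=-532/309, M2=366/103, M3=-534/103, M4=0
seg 0: a=4, c=M0/2=0, d=(M1−M0)/(6·3)=-266/2781, b=Δ0−h0·(2M0+M1)/6=123/103
seg 1: a=5, c=M1/2=-266/309, d=(M2−M1)/(6·3)=815/2781, b=Δ1−h1·(2M1+M2)/6=-143/103
seg 2: a=1, c=M2/2=183/103, d=(M3−M2)/(6·2)=-75/103, b=Δ2−h2·(2M2+M3)/6=140/103
seg 3: a=5, c=M3/2=-267/103, d=(M4−M3)/(6·1)=89/103, b=Δ3−h3·(2M3+M4)/6=-28/103
t_q=3/2 → seg 0, τ=3/2; S=4+123/103·τ+0·τ²+-266/2781·τ³=2253/412

  seg 0: a=4 b=123/103 c=0 d=-266/2781
  seg 1: a=5 b=-143/103 c=-266/309 d=815/2781
  seg 2: a=1 b=140/103 c=183/103 d=-75/103
  seg 3: a=5 b=-28/103 c=-267/103 d=89/103
S(3/2) = 2253/412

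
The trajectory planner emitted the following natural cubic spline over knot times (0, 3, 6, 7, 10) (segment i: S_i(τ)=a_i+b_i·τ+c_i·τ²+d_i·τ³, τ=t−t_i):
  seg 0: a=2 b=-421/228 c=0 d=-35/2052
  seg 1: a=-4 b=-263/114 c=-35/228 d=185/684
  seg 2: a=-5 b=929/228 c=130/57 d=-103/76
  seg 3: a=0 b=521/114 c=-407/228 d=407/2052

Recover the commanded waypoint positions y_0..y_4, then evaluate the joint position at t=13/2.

y_0 = S_0(0) = a_0 = 2
y_1 = S_1(0) = a_1 = -4
y_2 = S_2(0) = a_2 = -5
y_3 = S_3(0) = a_3 = 0
y_4 = S_3(3) = 3
t_q=13/2 is in segment 2 (τ=1/2); S_2(τ)=-4673/1824

y_0=2 y_1=-4 y_2=-5 y_3=0 y_4=3
S(13/2) = -4673/1824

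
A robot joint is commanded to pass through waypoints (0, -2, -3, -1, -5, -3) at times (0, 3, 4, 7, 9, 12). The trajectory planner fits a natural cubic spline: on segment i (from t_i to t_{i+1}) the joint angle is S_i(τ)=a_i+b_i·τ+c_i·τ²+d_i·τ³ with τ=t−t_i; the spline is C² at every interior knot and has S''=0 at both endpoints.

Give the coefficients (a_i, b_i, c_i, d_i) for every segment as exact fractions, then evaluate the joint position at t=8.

  seg 0: a=0 b=-117/296 c=0 d=-241/7992
  seg 1: a=-2 b=-179/148 c=-241/888 d=427/888
  seg 2: a=-3 b=-275/888 c=130/111 d=-751/2664
  seg 3: a=-1 b=-397/444 c=-1213/888 d=361/888
  seg 4: a=-5 b=-219/148 c=953/888 d=-953/7992
S(8) = -1267/444

Δ: Δ0=-2/3, Δ1=-1, Δ2=2/3, Δ3=-2, Δ4=2/3
row 1: diag=8, rhs=-2; c'=1/8, d'=-1/4
row 2: denom=8−1·1/8=63/8; d'=(10−1·-1/4)/(63/8)=82/63
row 3: denom=10−3·8/21=62/7; d'=(-16−3·82/63)/(62/7)=-209/93
row 4: denom=10−2·7/31=296/31; d'=(16−2·-209/93)/(296/31)=953/444
back: M4=953/444
back: M3=-209/93−7/31·953/444=-1213/444
back: M2=82/63−8/21·-1213/444=260/111
back: M1=-1/4−1/8·260/111=-241/444
M: M0=0, M1=-241/444, M2=260/111, M3=-1213/444, M4=953/444, M5=0
seg 0: a=0, c=M0/2=0, d=(M1−M0)/(6·3)=-241/7992, b=Δ0−h0·(2M0+M1)/6=-117/296
seg 1: a=-2, c=M1/2=-241/888, d=(M2−M1)/(6·1)=427/888, b=Δ1−h1·(2M1+M2)/6=-179/148
seg 2: a=-3, c=M2/2=130/111, d=(M3−M2)/(6·3)=-751/2664, b=Δ2−h2·(2M2+M3)/6=-275/888
seg 3: a=-1, c=M3/2=-1213/888, d=(M4−M3)/(6·2)=361/888, b=Δ3−h3·(2M3+M4)/6=-397/444
seg 4: a=-5, c=M4/2=953/888, d=(M5−M4)/(6·3)=-953/7992, b=Δ4−h4·(2M4+M5)/6=-219/148
t_q=8 → seg 3, τ=1; S=-1+-397/444·τ+-1213/888·τ²+361/888·τ³=-1267/444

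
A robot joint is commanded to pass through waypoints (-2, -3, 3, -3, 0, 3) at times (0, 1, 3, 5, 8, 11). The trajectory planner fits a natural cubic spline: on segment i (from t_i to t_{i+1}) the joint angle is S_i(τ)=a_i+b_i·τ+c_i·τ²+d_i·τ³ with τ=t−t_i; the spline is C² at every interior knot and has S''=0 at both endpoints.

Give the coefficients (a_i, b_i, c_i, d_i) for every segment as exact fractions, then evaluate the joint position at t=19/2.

Δ: Δ0=-1, Δ1=3, Δ2=-3, Δ3=1, Δ4=1
row 1: diag=6, rhs=24; c'=1/3, d'=4
row 2: denom=8−2·1/3=22/3; d'=(-36−2·4)/(22/3)=-6
row 3: denom=10−2·3/11=104/11; d'=(24−2·-6)/(104/11)=99/26
row 4: denom=12−3·33/104=1149/104; d'=(0−3·99/26)/(1149/104)=-396/383
back: M4=-396/383
back: M3=99/26−33/104·-396/383=1584/383
back: M2=-6−3/11·1584/383=-2730/383
back: M1=4−1/3·-2730/383=2442/383
M: M0=0, M1=2442/383, M2=-2730/383, M3=1584/383, M4=-396/383, M5=0
seg 0: a=-2, c=M0/2=0, d=(M1−M0)/(6·1)=407/383, b=Δ0−h0·(2M0+M1)/6=-790/383
seg 1: a=-3, c=M1/2=1221/383, d=(M2−M1)/(6·2)=-431/383, b=Δ1−h1·(2M1+M2)/6=431/383
seg 2: a=3, c=M2/2=-1365/383, d=(M3−M2)/(6·2)=719/766, b=Δ2−h2·(2M2+M3)/6=143/383
seg 3: a=-3, c=M3/2=792/383, d=(M4−M3)/(6·3)=-110/383, b=Δ3−h3·(2M3+M4)/6=-1003/383
seg 4: a=0, c=M4/2=-198/383, d=(M5−M4)/(6·3)=22/383, b=Δ4−h4·(2M4+M5)/6=779/383
t_q=19/2 → seg 4, τ=3/2; S=0+779/383·τ+-198/383·τ²+22/383·τ³=3189/1532

  seg 0: a=-2 b=-790/383 c=0 d=407/383
  seg 1: a=-3 b=431/383 c=1221/383 d=-431/383
  seg 2: a=3 b=143/383 c=-1365/383 d=719/766
  seg 3: a=-3 b=-1003/383 c=792/383 d=-110/383
  seg 4: a=0 b=779/383 c=-198/383 d=22/383
S(19/2) = 3189/1532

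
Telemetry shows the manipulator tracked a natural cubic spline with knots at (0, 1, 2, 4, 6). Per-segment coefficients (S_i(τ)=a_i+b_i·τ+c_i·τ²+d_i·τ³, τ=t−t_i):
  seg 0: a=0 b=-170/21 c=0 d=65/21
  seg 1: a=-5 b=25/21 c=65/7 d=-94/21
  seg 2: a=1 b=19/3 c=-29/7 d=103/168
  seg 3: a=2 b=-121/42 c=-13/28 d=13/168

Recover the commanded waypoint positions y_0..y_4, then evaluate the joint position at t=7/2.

y_0 = S_0(0) = a_0 = 0
y_1 = S_1(0) = a_1 = -5
y_2 = S_2(0) = a_2 = 1
y_3 = S_3(0) = a_3 = 2
y_4 = S_3(2) = -5
t_q=7/2 is in segment 2 (τ=3/2); S_2(τ)=1455/448

y_0=0 y_1=-5 y_2=1 y_3=2 y_4=-5
S(7/2) = 1455/448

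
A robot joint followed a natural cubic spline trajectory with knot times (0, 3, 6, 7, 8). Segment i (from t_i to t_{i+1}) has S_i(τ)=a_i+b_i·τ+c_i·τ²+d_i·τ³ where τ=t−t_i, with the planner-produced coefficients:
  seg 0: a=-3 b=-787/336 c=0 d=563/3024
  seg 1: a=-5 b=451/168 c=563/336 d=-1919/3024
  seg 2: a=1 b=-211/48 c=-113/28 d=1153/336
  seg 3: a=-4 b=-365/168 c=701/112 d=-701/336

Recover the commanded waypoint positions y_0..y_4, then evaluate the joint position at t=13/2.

y_0=-3 y_1=-5 y_2=1 y_3=-4 y_4=-2
S(13/2) = -1593/896

y_0 = S_0(0) = a_0 = -3
y_1 = S_1(0) = a_1 = -5
y_2 = S_2(0) = a_2 = 1
y_3 = S_3(0) = a_3 = -4
y_4 = S_3(1) = -2
t_q=13/2 is in segment 2 (τ=1/2); S_2(τ)=-1593/896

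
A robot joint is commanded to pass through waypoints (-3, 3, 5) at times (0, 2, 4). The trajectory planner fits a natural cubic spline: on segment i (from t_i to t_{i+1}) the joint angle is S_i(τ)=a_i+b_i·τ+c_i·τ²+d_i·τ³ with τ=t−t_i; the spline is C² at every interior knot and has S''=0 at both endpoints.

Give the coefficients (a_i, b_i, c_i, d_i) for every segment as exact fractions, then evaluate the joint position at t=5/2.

Δ: Δ0=3, Δ1=1
row 1: diag=8, rhs=-12; c'=1/4, d'=-3/2
back: M1=-3/2
M: M0=0, M1=-3/2, M2=0
seg 0: a=-3, c=M0/2=0, d=(M1−M0)/(6·2)=-1/8, b=Δ0−h0·(2M0+M1)/6=7/2
seg 1: a=3, c=M1/2=-3/4, d=(M2−M1)/(6·2)=1/8, b=Δ1−h1·(2M1+M2)/6=2
t_q=5/2 → seg 1, τ=1/2; S=3+2·τ+-3/4·τ²+1/8·τ³=245/64

  seg 0: a=-3 b=7/2 c=0 d=-1/8
  seg 1: a=3 b=2 c=-3/4 d=1/8
S(5/2) = 245/64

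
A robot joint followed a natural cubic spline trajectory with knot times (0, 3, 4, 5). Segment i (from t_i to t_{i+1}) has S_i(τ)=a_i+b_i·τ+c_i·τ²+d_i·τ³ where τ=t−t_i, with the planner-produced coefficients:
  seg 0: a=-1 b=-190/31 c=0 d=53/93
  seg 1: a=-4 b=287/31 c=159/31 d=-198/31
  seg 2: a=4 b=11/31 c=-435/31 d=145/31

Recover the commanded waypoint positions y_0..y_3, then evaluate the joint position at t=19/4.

y_0=-1 y_1=-4 y_2=4 y_3=-5
S(19/4) = -3281/1984

y_0 = S_0(0) = a_0 = -1
y_1 = S_1(0) = a_1 = -4
y_2 = S_2(0) = a_2 = 4
y_3 = S_2(1) = -5
t_q=19/4 is in segment 2 (τ=3/4); S_2(τ)=-3281/1984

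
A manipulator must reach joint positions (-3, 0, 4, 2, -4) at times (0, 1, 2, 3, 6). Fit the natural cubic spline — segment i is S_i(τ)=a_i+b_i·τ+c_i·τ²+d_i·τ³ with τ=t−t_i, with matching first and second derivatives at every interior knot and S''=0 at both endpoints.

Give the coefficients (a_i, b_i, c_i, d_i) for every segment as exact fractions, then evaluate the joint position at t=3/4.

Δ: Δ0=3, Δ1=4, Δ2=-2, Δ3=-2
row 1: diag=4, rhs=6; c'=1/4, d'=3/2
row 2: denom=4−1·1/4=15/4; d'=(-36−1·3/2)/(15/4)=-10
row 3: denom=8−1·4/15=116/15; d'=(0−1·-10)/(116/15)=75/58
back: M3=75/58
back: M2=-10−4/15·75/58=-300/29
back: M1=3/2−1/4·-300/29=237/58
M: M0=0, M1=237/58, M2=-300/29, M3=75/58, M4=0
seg 0: a=-3, c=M0/2=0, d=(M1−M0)/(6·1)=79/116, b=Δ0−h0·(2M0+M1)/6=269/116
seg 1: a=0, c=M1/2=237/116, d=(M2−M1)/(6·1)=-279/116, b=Δ1−h1·(2M1+M2)/6=253/58
seg 2: a=4, c=M2/2=-150/29, d=(M3−M2)/(6·1)=225/116, b=Δ2−h2·(2M2+M3)/6=143/116
seg 3: a=2, c=M3/2=75/116, d=(M4−M3)/(6·3)=-25/348, b=Δ3−h3·(2M3+M4)/6=-191/58
t_q=3/4 → seg 0, τ=3/4; S=-3+269/116·τ+0·τ²+79/116·τ³=-7227/7424

  seg 0: a=-3 b=269/116 c=0 d=79/116
  seg 1: a=0 b=253/58 c=237/116 d=-279/116
  seg 2: a=4 b=143/116 c=-150/29 d=225/116
  seg 3: a=2 b=-191/58 c=75/116 d=-25/348
S(3/4) = -7227/7424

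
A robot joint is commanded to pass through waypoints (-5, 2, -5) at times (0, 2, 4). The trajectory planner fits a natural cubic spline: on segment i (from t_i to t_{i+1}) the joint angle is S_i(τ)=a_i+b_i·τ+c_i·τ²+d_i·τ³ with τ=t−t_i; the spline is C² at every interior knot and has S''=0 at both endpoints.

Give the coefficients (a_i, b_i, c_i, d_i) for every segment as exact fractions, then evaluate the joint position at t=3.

  seg 0: a=-5 b=21/4 c=0 d=-7/16
  seg 1: a=2 b=0 c=-21/8 d=7/16
S(3) = -3/16

Δ: Δ0=7/2, Δ1=-7/2
row 1: diag=8, rhs=-42; c'=1/4, d'=-21/4
back: M1=-21/4
M: M0=0, M1=-21/4, M2=0
seg 0: a=-5, c=M0/2=0, d=(M1−M0)/(6·2)=-7/16, b=Δ0−h0·(2M0+M1)/6=21/4
seg 1: a=2, c=M1/2=-21/8, d=(M2−M1)/(6·2)=7/16, b=Δ1−h1·(2M1+M2)/6=0
t_q=3 → seg 1, τ=1; S=2+0·τ+-21/8·τ²+7/16·τ³=-3/16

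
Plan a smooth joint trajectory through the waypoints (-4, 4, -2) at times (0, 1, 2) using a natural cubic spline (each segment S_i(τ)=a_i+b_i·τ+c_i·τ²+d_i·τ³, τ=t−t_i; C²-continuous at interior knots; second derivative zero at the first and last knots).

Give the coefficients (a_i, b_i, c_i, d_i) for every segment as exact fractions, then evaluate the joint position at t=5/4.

  seg 0: a=-4 b=23/2 c=0 d=-7/2
  seg 1: a=4 b=1 c=-21/2 d=7/2
S(5/4) = 467/128

Δ: Δ0=8, Δ1=-6
row 1: diag=4, rhs=-84; c'=1/4, d'=-21
back: M1=-21
M: M0=0, M1=-21, M2=0
seg 0: a=-4, c=M0/2=0, d=(M1−M0)/(6·1)=-7/2, b=Δ0−h0·(2M0+M1)/6=23/2
seg 1: a=4, c=M1/2=-21/2, d=(M2−M1)/(6·1)=7/2, b=Δ1−h1·(2M1+M2)/6=1
t_q=5/4 → seg 1, τ=1/4; S=4+1·τ+-21/2·τ²+7/2·τ³=467/128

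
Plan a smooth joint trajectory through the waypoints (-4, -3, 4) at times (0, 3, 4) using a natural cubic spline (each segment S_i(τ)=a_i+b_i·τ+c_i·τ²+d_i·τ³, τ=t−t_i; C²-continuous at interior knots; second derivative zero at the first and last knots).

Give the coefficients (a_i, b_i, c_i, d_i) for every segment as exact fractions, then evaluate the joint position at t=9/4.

Δ: Δ0=1/3, Δ1=7
row 1: diag=8, rhs=40; c'=1/8, d'=5
back: M1=5
M: M0=0, M1=5, M2=0
seg 0: a=-4, c=M0/2=0, d=(M1−M0)/(6·3)=5/18, b=Δ0−h0·(2M0+M1)/6=-13/6
seg 1: a=-3, c=M1/2=5/2, d=(M2−M1)/(6·1)=-5/6, b=Δ1−h1·(2M1+M2)/6=16/3
t_q=9/4 → seg 0, τ=9/4; S=-4+-13/6·τ+0·τ²+5/18·τ³=-731/128

  seg 0: a=-4 b=-13/6 c=0 d=5/18
  seg 1: a=-3 b=16/3 c=5/2 d=-5/6
S(9/4) = -731/128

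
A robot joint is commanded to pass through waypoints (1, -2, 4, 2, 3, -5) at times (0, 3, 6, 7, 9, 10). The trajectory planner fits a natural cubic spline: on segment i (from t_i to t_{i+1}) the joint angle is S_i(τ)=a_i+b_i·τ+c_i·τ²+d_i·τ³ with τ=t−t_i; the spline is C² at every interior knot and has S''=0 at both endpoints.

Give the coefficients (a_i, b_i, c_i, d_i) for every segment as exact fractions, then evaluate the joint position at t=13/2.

  seg 0: a=1 b=-1067/452 c=0 d=205/1356
  seg 1: a=-2 b=389/226 c=615/452 d=-191/452
  seg 2: a=4 b=-689/452 c=-276/113 d=889/452
  seg 3: a=2 b=-115/226 c=1563/452 d=-1335/904
  seg 4: a=3 b=-497/113 c=-1221/226 d=407/226
S(13/2) = 10389/3616

Δ: Δ0=-1, Δ1=2, Δ2=-2, Δ3=1/2, Δ4=-8
row 1: diag=12, rhs=18; c'=1/4, d'=3/2
row 2: denom=8−3·1/4=29/4; d'=(-24−3·3/2)/(29/4)=-114/29
row 3: denom=6−1·4/29=170/29; d'=(15−1·-114/29)/(170/29)=549/170
row 4: denom=6−2·29/85=452/85; d'=(-51−2·549/170)/(452/85)=-1221/113
back: M4=-1221/113
back: M3=549/170−29/85·-1221/113=1563/226
back: M2=-114/29−4/29·1563/226=-552/113
back: M1=3/2−1/4·-552/113=615/226
M: M0=0, M1=615/226, M2=-552/113, M3=1563/226, M4=-1221/113, M5=0
seg 0: a=1, c=M0/2=0, d=(M1−M0)/(6·3)=205/1356, b=Δ0−h0·(2M0+M1)/6=-1067/452
seg 1: a=-2, c=M1/2=615/452, d=(M2−M1)/(6·3)=-191/452, b=Δ1−h1·(2M1+M2)/6=389/226
seg 2: a=4, c=M2/2=-276/113, d=(M3−M2)/(6·1)=889/452, b=Δ2−h2·(2M2+M3)/6=-689/452
seg 3: a=2, c=M3/2=1563/452, d=(M4−M3)/(6·2)=-1335/904, b=Δ3−h3·(2M3+M4)/6=-115/226
seg 4: a=3, c=M4/2=-1221/226, d=(M5−M4)/(6·1)=407/226, b=Δ4−h4·(2M4+M5)/6=-497/113
t_q=13/2 → seg 2, τ=1/2; S=4+-689/452·τ+-276/113·τ²+889/452·τ³=10389/3616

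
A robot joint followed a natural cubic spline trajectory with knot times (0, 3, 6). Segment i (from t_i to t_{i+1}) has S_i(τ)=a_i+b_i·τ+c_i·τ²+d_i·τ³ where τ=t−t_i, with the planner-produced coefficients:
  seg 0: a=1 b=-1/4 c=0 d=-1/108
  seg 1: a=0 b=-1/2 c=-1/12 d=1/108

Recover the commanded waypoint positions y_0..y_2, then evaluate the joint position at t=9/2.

y_0=1 y_1=0 y_2=-2
S(9/2) = -29/32

y_0 = S_0(0) = a_0 = 1
y_1 = S_1(0) = a_1 = 0
y_2 = S_1(3) = -2
t_q=9/2 is in segment 1 (τ=3/2); S_1(τ)=-29/32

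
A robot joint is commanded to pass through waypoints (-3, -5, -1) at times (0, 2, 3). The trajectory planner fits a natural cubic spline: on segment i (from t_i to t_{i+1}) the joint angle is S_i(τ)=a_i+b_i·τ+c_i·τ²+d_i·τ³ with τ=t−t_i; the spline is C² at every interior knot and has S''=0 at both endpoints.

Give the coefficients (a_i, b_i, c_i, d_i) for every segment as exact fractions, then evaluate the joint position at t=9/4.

  seg 0: a=-3 b=-8/3 c=0 d=5/12
  seg 1: a=-5 b=7/3 c=5/2 d=-5/6
S(9/4) = -547/128

Δ: Δ0=-1, Δ1=4
row 1: diag=6, rhs=30; c'=1/6, d'=5
back: M1=5
M: M0=0, M1=5, M2=0
seg 0: a=-3, c=M0/2=0, d=(M1−M0)/(6·2)=5/12, b=Δ0−h0·(2M0+M1)/6=-8/3
seg 1: a=-5, c=M1/2=5/2, d=(M2−M1)/(6·1)=-5/6, b=Δ1−h1·(2M1+M2)/6=7/3
t_q=9/4 → seg 1, τ=1/4; S=-5+7/3·τ+5/2·τ²+-5/6·τ³=-547/128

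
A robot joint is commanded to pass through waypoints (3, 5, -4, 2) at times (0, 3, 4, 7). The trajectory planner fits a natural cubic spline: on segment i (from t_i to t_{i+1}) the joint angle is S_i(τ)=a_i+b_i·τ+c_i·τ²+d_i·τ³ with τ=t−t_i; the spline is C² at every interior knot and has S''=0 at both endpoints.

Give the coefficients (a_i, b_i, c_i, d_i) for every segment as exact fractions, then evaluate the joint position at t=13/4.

  seg 0: a=3 b=307/63 c=0 d=-265/567
  seg 1: a=5 b=-488/63 c=-265/63 d=62/21
  seg 2: a=-4 b=-460/63 c=293/63 d=-293/567
S(13/4) = 1913/672

Δ: Δ0=2/3, Δ1=-9, Δ2=2
row 1: diag=8, rhs=-58; c'=1/8, d'=-29/4
row 2: denom=8−1·1/8=63/8; d'=(66−1·-29/4)/(63/8)=586/63
back: M2=586/63
back: M1=-29/4−1/8·586/63=-530/63
M: M0=0, M1=-530/63, M2=586/63, M3=0
seg 0: a=3, c=M0/2=0, d=(M1−M0)/(6·3)=-265/567, b=Δ0−h0·(2M0+M1)/6=307/63
seg 1: a=5, c=M1/2=-265/63, d=(M2−M1)/(6·1)=62/21, b=Δ1−h1·(2M1+M2)/6=-488/63
seg 2: a=-4, c=M2/2=293/63, d=(M3−M2)/(6·3)=-293/567, b=Δ2−h2·(2M2+M3)/6=-460/63
t_q=13/4 → seg 1, τ=1/4; S=5+-488/63·τ+-265/63·τ²+62/21·τ³=1913/672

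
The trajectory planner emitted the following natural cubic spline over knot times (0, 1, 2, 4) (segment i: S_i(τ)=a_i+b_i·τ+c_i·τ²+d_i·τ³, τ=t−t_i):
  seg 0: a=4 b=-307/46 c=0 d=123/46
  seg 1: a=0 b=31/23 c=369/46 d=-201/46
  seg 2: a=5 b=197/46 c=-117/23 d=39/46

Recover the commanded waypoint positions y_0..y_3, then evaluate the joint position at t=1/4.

y_0 = S_0(0) = a_0 = 4
y_1 = S_1(0) = a_1 = 0
y_2 = S_2(0) = a_2 = 5
y_3 = S_2(2) = 0
t_q=1/4 is in segment 0 (τ=1/4); S_0(τ)=6987/2944

y_0=4 y_1=0 y_2=5 y_3=0
S(1/4) = 6987/2944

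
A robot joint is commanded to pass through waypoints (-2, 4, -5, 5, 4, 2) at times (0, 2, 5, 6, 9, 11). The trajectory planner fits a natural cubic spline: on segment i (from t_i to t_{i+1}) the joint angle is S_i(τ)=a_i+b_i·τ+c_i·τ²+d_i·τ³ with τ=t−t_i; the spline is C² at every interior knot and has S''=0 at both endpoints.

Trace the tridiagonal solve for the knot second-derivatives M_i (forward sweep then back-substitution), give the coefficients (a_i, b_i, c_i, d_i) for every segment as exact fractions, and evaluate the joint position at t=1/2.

  seg 0: a=-2 b=27665/4941 c=0 d=-6421/9882
  seg 1: a=4 b=-10861/4941 c=-6421/1647 d=53827/44469
  seg 2: a=-5 b=35042/4941 c=34564/4941 d=-748/183
  seg 3: a=5 b=43582/4941 c=-26024/4941 d=32843/44469
  seg 4: a=4 b=-14033/4941 c=2273/1647 d=-2273/9882
S(1/2) = 18929/26352

Δ: Δ0=3, Δ1=-3, Δ2=10, Δ3=-1/3, Δ4=-1
row 1: diag=10, rhs=-36; c'=3/10, d'=-18/5
row 2: denom=8−3·3/10=71/10; d'=(78−3·-18/5)/(71/10)=888/71
row 3: denom=8−1·10/71=558/71; d'=(-62−1·888/71)/(558/71)=-2645/279
row 4: denom=10−3·71/186=549/62; d'=(-4−3·-2645/279)/(549/62)=4546/1647
back: M4=4546/1647
back: M3=-2645/279−71/186·4546/1647=-52048/4941
back: M2=888/71−10/71·-52048/4941=69128/4941
back: M1=-18/5−3/10·69128/4941=-12842/1647
M: M0=0, M1=-12842/1647, M2=69128/4941, M3=-52048/4941, M4=4546/1647, M5=0
seg 0: a=-2, c=M0/2=0, d=(M1−M0)/(6·2)=-6421/9882, b=Δ0−h0·(2M0+M1)/6=27665/4941
seg 1: a=4, c=M1/2=-6421/1647, d=(M2−M1)/(6·3)=53827/44469, b=Δ1−h1·(2M1+M2)/6=-10861/4941
seg 2: a=-5, c=M2/2=34564/4941, d=(M3−M2)/(6·1)=-748/183, b=Δ2−h2·(2M2+M3)/6=35042/4941
seg 3: a=5, c=M3/2=-26024/4941, d=(M4−M3)/(6·3)=32843/44469, b=Δ3−h3·(2M3+M4)/6=43582/4941
seg 4: a=4, c=M4/2=2273/1647, d=(M5−M4)/(6·2)=-2273/9882, b=Δ4−h4·(2M4+M5)/6=-14033/4941
t_q=1/2 → seg 0, τ=1/2; S=-2+27665/4941·τ+0·τ²+-6421/9882·τ³=18929/26352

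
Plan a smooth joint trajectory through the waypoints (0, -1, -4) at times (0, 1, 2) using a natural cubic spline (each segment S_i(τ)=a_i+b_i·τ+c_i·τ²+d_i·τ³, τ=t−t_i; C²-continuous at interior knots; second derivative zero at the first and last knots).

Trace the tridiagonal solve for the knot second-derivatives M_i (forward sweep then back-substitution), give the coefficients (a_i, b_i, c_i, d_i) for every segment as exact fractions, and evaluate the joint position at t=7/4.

Δ: Δ0=-1, Δ1=-3
row 1: diag=4, rhs=-12; c'=1/4, d'=-3
back: M1=-3
M: M0=0, M1=-3, M2=0
seg 0: a=0, c=M0/2=0, d=(M1−M0)/(6·1)=-1/2, b=Δ0−h0·(2M0+M1)/6=-1/2
seg 1: a=-1, c=M1/2=-3/2, d=(M2−M1)/(6·1)=1/2, b=Δ1−h1·(2M1+M2)/6=-2
t_q=7/4 → seg 1, τ=3/4; S=-1+-2·τ+-3/2·τ²+1/2·τ³=-401/128

  seg 0: a=0 b=-1/2 c=0 d=-1/2
  seg 1: a=-1 b=-2 c=-3/2 d=1/2
S(7/4) = -401/128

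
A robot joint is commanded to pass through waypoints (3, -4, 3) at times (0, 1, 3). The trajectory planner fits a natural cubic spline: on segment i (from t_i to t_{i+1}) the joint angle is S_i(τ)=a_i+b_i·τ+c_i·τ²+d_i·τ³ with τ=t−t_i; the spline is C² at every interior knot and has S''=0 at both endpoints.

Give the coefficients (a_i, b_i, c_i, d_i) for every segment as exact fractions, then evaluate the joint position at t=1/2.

  seg 0: a=3 b=-35/4 c=0 d=7/4
  seg 1: a=-4 b=-7/2 c=21/4 d=-7/8
S(1/2) = -37/32

Δ: Δ0=-7, Δ1=7/2
row 1: diag=6, rhs=63; c'=1/3, d'=21/2
back: M1=21/2
M: M0=0, M1=21/2, M2=0
seg 0: a=3, c=M0/2=0, d=(M1−M0)/(6·1)=7/4, b=Δ0−h0·(2M0+M1)/6=-35/4
seg 1: a=-4, c=M1/2=21/4, d=(M2−M1)/(6·2)=-7/8, b=Δ1−h1·(2M1+M2)/6=-7/2
t_q=1/2 → seg 0, τ=1/2; S=3+-35/4·τ+0·τ²+7/4·τ³=-37/32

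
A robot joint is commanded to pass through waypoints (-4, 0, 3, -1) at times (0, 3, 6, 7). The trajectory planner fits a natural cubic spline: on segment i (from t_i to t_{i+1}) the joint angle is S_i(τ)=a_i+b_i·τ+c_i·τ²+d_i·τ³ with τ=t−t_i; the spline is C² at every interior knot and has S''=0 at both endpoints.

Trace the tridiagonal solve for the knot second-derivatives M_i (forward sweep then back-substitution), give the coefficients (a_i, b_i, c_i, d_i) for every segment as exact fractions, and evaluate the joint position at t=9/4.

Δ: Δ0=4/3, Δ1=1, Δ2=-4
row 1: diag=12, rhs=-2; c'=1/4, d'=-1/6
row 2: denom=8−3·1/4=29/4; d'=(-30−3·-1/6)/(29/4)=-118/29
back: M2=-118/29
back: M1=-1/6−1/4·-118/29=74/87
M: M0=0, M1=74/87, M2=-118/29, M3=0
seg 0: a=-4, c=M0/2=0, d=(M1−M0)/(6·3)=37/783, b=Δ0−h0·(2M0+M1)/6=79/87
seg 1: a=0, c=M1/2=37/87, d=(M2−M1)/(6·3)=-214/783, b=Δ1−h1·(2M1+M2)/6=190/87
seg 2: a=3, c=M2/2=-59/29, d=(M3−M2)/(6·1)=59/87, b=Δ2−h2·(2M2+M3)/6=-230/87
t_q=9/4 → seg 0, τ=9/4; S=-4+79/87·τ+0·τ²+37/783·τ³=-2633/1856

  seg 0: a=-4 b=79/87 c=0 d=37/783
  seg 1: a=0 b=190/87 c=37/87 d=-214/783
  seg 2: a=3 b=-230/87 c=-59/29 d=59/87
S(9/4) = -2633/1856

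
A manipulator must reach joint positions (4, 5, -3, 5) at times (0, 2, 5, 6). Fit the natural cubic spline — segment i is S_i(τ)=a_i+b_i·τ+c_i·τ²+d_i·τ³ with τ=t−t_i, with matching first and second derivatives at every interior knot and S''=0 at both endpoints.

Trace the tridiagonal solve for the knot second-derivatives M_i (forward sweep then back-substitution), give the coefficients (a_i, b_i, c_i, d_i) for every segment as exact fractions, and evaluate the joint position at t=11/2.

  seg 0: a=4 b=901/426 c=0 d=-86/213
  seg 1: a=5 b=-1163/426 c=-172/71 d=347/426
  seg 2: a=-3 b=1007/213 c=697/142 d=-697/426
S(11/2) = 439/1136

Δ: Δ0=1/2, Δ1=-8/3, Δ2=8
row 1: diag=10, rhs=-19; c'=3/10, d'=-19/10
row 2: denom=8−3·3/10=71/10; d'=(64−3·-19/10)/(71/10)=697/71
back: M2=697/71
back: M1=-19/10−3/10·697/71=-344/71
M: M0=0, M1=-344/71, M2=697/71, M3=0
seg 0: a=4, c=M0/2=0, d=(M1−M0)/(6·2)=-86/213, b=Δ0−h0·(2M0+M1)/6=901/426
seg 1: a=5, c=M1/2=-172/71, d=(M2−M1)/(6·3)=347/426, b=Δ1−h1·(2M1+M2)/6=-1163/426
seg 2: a=-3, c=M2/2=697/142, d=(M3−M2)/(6·1)=-697/426, b=Δ2−h2·(2M2+M3)/6=1007/213
t_q=11/2 → seg 2, τ=1/2; S=-3+1007/213·τ+697/142·τ²+-697/426·τ³=439/1136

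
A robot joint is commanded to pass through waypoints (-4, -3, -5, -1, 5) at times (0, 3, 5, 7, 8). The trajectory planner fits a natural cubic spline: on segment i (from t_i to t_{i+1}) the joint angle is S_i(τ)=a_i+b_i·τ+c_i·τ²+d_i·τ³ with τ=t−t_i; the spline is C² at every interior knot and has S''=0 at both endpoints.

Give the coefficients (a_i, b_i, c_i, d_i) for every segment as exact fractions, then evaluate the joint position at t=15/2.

  seg 0: a=-4 b=281/312 c=0 d=-59/936
  seg 1: a=-3 b=-125/156 c=-59/104 d=73/312
  seg 2: a=-5 b=-41/156 c=87/104 d=23/156
  seg 3: a=-1 b=757/156 c=179/104 d=-179/312
S(15/2) = 1485/832

Δ: Δ0=1/3, Δ1=-1, Δ2=2, Δ3=6
row 1: diag=10, rhs=-8; c'=1/5, d'=-4/5
row 2: denom=8−2·1/5=38/5; d'=(18−2·-4/5)/(38/5)=49/19
row 3: denom=6−2·5/19=104/19; d'=(24−2·49/19)/(104/19)=179/52
back: M3=179/52
back: M2=49/19−5/19·179/52=87/52
back: M1=-4/5−1/5·87/52=-59/52
M: M0=0, M1=-59/52, M2=87/52, M3=179/52, M4=0
seg 0: a=-4, c=M0/2=0, d=(M1−M0)/(6·3)=-59/936, b=Δ0−h0·(2M0+M1)/6=281/312
seg 1: a=-3, c=M1/2=-59/104, d=(M2−M1)/(6·2)=73/312, b=Δ1−h1·(2M1+M2)/6=-125/156
seg 2: a=-5, c=M2/2=87/104, d=(M3−M2)/(6·2)=23/156, b=Δ2−h2·(2M2+M3)/6=-41/156
seg 3: a=-1, c=M3/2=179/104, d=(M4−M3)/(6·1)=-179/312, b=Δ3−h3·(2M3+M4)/6=757/156
t_q=15/2 → seg 3, τ=1/2; S=-1+757/156·τ+179/104·τ²+-179/312·τ³=1485/832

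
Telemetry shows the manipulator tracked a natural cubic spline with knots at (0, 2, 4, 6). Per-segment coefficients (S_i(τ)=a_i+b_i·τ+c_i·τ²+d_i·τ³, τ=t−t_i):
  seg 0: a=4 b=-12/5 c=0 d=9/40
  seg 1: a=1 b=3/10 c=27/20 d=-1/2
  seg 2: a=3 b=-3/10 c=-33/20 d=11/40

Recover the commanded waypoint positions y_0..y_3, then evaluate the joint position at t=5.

y_0=4 y_1=1 y_2=3 y_3=-2
S(5) = 53/40

y_0 = S_0(0) = a_0 = 4
y_1 = S_1(0) = a_1 = 1
y_2 = S_2(0) = a_2 = 3
y_3 = S_2(2) = -2
t_q=5 is in segment 2 (τ=1); S_2(τ)=53/40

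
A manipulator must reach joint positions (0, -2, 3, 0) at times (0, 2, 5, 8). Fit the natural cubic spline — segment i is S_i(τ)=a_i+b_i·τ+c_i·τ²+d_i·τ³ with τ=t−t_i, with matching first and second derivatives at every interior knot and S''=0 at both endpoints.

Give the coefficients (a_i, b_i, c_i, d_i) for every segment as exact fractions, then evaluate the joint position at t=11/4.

Δ: Δ0=-1, Δ1=5/3, Δ2=-1
row 1: diag=10, rhs=16; c'=3/10, d'=8/5
row 2: denom=12−3·3/10=111/10; d'=(-16−3·8/5)/(111/10)=-208/111
back: M2=-208/111
back: M1=8/5−3/10·-208/111=80/37
M: M0=0, M1=80/37, M2=-208/111, M3=0
seg 0: a=0, c=M0/2=0, d=(M1−M0)/(6·2)=20/111, b=Δ0−h0·(2M0+M1)/6=-191/111
seg 1: a=-2, c=M1/2=40/37, d=(M2−M1)/(6·3)=-224/999, b=Δ1−h1·(2M1+M2)/6=49/111
seg 2: a=3, c=M2/2=-104/111, d=(M3−M2)/(6·3)=104/999, b=Δ2−h2·(2M2+M3)/6=97/111
t_q=11/4 → seg 1, τ=3/4; S=-2+49/111·τ+40/37·τ²+-224/999·τ³=-171/148

  seg 0: a=0 b=-191/111 c=0 d=20/111
  seg 1: a=-2 b=49/111 c=40/37 d=-224/999
  seg 2: a=3 b=97/111 c=-104/111 d=104/999
S(11/4) = -171/148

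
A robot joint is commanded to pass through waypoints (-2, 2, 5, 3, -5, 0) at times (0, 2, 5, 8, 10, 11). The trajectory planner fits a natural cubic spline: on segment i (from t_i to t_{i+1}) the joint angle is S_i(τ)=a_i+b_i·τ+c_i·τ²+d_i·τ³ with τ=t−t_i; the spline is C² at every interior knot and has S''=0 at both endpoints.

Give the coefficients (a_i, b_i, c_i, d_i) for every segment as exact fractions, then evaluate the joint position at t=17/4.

  seg 0: a=-2 b=3178/1419 c=0 d=-85/1419
  seg 1: a=2 b=2158/1419 c=-170/473 d=791/12771
  seg 2: a=5 b=1471/1419 c=281/1419 d=-3260/12771
  seg 3: a=3 b=-6623/1419 c=-993/473 d=6905/5676
  seg 4: a=-5 b=2176/1419 c=4919/946 d=-4919/2838
S(17/4) = 11855/2752

Δ: Δ0=2, Δ1=1, Δ2=-2/3, Δ3=-4, Δ4=5
row 1: diag=10, rhs=-6; c'=3/10, d'=-3/5
row 2: denom=12−3·3/10=111/10; d'=(-10−3·-3/5)/(111/10)=-82/111
row 3: denom=10−3·10/37=340/37; d'=(-20−3·-82/111)/(340/37)=-329/170
row 4: denom=6−2·37/170=473/85; d'=(54−2·-329/170)/(473/85)=4919/473
back: M4=4919/473
back: M3=-329/170−37/170·4919/473=-1986/473
back: M2=-82/111−10/37·-1986/473=562/1419
back: M1=-3/5−3/10·562/1419=-340/473
M: M0=0, M1=-340/473, M2=562/1419, M3=-1986/473, M4=4919/473, M5=0
seg 0: a=-2, c=M0/2=0, d=(M1−M0)/(6·2)=-85/1419, b=Δ0−h0·(2M0+M1)/6=3178/1419
seg 1: a=2, c=M1/2=-170/473, d=(M2−M1)/(6·3)=791/12771, b=Δ1−h1·(2M1+M2)/6=2158/1419
seg 2: a=5, c=M2/2=281/1419, d=(M3−M2)/(6·3)=-3260/12771, b=Δ2−h2·(2M2+M3)/6=1471/1419
seg 3: a=3, c=M3/2=-993/473, d=(M4−M3)/(6·2)=6905/5676, b=Δ3−h3·(2M3+M4)/6=-6623/1419
seg 4: a=-5, c=M4/2=4919/946, d=(M5−M4)/(6·1)=-4919/2838, b=Δ4−h4·(2M4+M5)/6=2176/1419
t_q=17/4 → seg 1, τ=9/4; S=2+2158/1419·τ+-170/473·τ²+791/12771·τ³=11855/2752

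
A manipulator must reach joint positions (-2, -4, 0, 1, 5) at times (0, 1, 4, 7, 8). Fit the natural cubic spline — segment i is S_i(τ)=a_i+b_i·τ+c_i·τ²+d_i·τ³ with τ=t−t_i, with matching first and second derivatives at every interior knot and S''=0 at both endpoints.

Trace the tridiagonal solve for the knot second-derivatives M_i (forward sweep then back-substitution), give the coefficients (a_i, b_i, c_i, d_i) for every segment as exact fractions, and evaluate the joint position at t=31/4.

  seg 0: a=-2 b=-1595/624 c=0 d=347/624
  seg 1: a=-4 b=-277/312 c=347/208 d=-193/624
  seg 2: a=0 b=37/48 c=-29/26 d=605/1872
  seg 3: a=1 b=875/312 c=373/208 d=-373/624
S(31/4) = 51383/13312

Δ: Δ0=-2, Δ1=4/3, Δ2=1/3, Δ3=4
row 1: diag=8, rhs=20; c'=3/8, d'=5/2
row 2: denom=12−3·3/8=87/8; d'=(-6−3·5/2)/(87/8)=-36/29
row 3: denom=8−3·8/29=208/29; d'=(22−3·-36/29)/(208/29)=373/104
back: M3=373/104
back: M2=-36/29−8/29·373/104=-29/13
back: M1=5/2−3/8·-29/13=347/104
M: M0=0, M1=347/104, M2=-29/13, M3=373/104, M4=0
seg 0: a=-2, c=M0/2=0, d=(M1−M0)/(6·1)=347/624, b=Δ0−h0·(2M0+M1)/6=-1595/624
seg 1: a=-4, c=M1/2=347/208, d=(M2−M1)/(6·3)=-193/624, b=Δ1−h1·(2M1+M2)/6=-277/312
seg 2: a=0, c=M2/2=-29/26, d=(M3−M2)/(6·3)=605/1872, b=Δ2−h2·(2M2+M3)/6=37/48
seg 3: a=1, c=M3/2=373/208, d=(M4−M3)/(6·1)=-373/624, b=Δ3−h3·(2M3+M4)/6=875/312
t_q=31/4 → seg 3, τ=3/4; S=1+875/312·τ+373/208·τ²+-373/624·τ³=51383/13312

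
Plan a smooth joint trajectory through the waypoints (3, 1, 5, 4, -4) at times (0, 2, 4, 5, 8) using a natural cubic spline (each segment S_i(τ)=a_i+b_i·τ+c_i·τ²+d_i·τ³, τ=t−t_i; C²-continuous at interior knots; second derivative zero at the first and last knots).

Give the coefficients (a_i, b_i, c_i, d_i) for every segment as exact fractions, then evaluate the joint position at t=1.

  seg 0: a=3 b=-1073/516 c=0 d=557/2064
  seg 1: a=1 b=299/258 c=557/344 d=-1237/2064
  seg 2: a=5 b=229/516 c=-85/43 d=275/516
  seg 3: a=4 b=-493/258 c=-65/172 d=65/1548
S(1) = 819/688

Δ: Δ0=-1, Δ1=2, Δ2=-1, Δ3=-8/3
row 1: diag=8, rhs=18; c'=1/4, d'=9/4
row 2: denom=6−2·1/4=11/2; d'=(-18−2·9/4)/(11/2)=-45/11
row 3: denom=8−1·2/11=86/11; d'=(-10−1·-45/11)/(86/11)=-65/86
back: M3=-65/86
back: M2=-45/11−2/11·-65/86=-170/43
back: M1=9/4−1/4·-170/43=557/172
M: M0=0, M1=557/172, M2=-170/43, M3=-65/86, M4=0
seg 0: a=3, c=M0/2=0, d=(M1−M0)/(6·2)=557/2064, b=Δ0−h0·(2M0+M1)/6=-1073/516
seg 1: a=1, c=M1/2=557/344, d=(M2−M1)/(6·2)=-1237/2064, b=Δ1−h1·(2M1+M2)/6=299/258
seg 2: a=5, c=M2/2=-85/43, d=(M3−M2)/(6·1)=275/516, b=Δ2−h2·(2M2+M3)/6=229/516
seg 3: a=4, c=M3/2=-65/172, d=(M4−M3)/(6·3)=65/1548, b=Δ3−h3·(2M3+M4)/6=-493/258
t_q=1 → seg 0, τ=1; S=3+-1073/516·τ+0·τ²+557/2064·τ³=819/688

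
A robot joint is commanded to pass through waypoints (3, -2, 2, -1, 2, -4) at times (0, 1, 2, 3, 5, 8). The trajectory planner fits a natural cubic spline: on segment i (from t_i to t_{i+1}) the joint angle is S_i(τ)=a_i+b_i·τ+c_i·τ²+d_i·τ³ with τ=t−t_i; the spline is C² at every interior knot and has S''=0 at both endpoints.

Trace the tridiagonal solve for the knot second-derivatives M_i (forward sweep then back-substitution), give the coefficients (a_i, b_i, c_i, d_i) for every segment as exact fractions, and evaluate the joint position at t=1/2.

Δ: Δ0=-5, Δ1=4, Δ2=-3, Δ3=3/2, Δ4=-2
row 1: diag=4, rhs=54; c'=1/4, d'=27/2
row 2: denom=4−1·1/4=15/4; d'=(-42−1·27/2)/(15/4)=-74/5
row 3: denom=6−1·4/15=86/15; d'=(27−1·-74/5)/(86/15)=627/86
row 4: denom=10−2·15/43=400/43; d'=(-21−2·627/86)/(400/43)=-153/40
back: M4=-153/40
back: M3=627/86−15/43·-153/40=69/8
back: M2=-74/5−4/15·69/8=-171/10
back: M1=27/2−1/4·-171/10=711/40
M: M0=0, M1=711/40, M2=-171/10, M3=69/8, M4=-153/40, M5=0
seg 0: a=3, c=M0/2=0, d=(M1−M0)/(6·1)=237/80, b=Δ0−h0·(2M0+M1)/6=-637/80
seg 1: a=-2, c=M1/2=711/80, d=(M2−M1)/(6·1)=-93/16, b=Δ1−h1·(2M1+M2)/6=37/40
seg 2: a=2, c=M2/2=-171/20, d=(M3−M2)/(6·1)=343/80, b=Δ2−h2·(2M2+M3)/6=101/80
seg 3: a=-1, c=M3/2=69/16, d=(M4−M3)/(6·2)=-83/80, b=Δ3−h3·(2M3+M4)/6=-119/40
seg 4: a=2, c=M4/2=-153/80, d=(M5−M4)/(6·3)=17/80, b=Δ4−h4·(2M4+M5)/6=73/40
t_q=1/2 → seg 0, τ=1/2; S=3+-637/80·τ+0·τ²+237/80·τ³=-391/640

  seg 0: a=3 b=-637/80 c=0 d=237/80
  seg 1: a=-2 b=37/40 c=711/80 d=-93/16
  seg 2: a=2 b=101/80 c=-171/20 d=343/80
  seg 3: a=-1 b=-119/40 c=69/16 d=-83/80
  seg 4: a=2 b=73/40 c=-153/80 d=17/80
S(1/2) = -391/640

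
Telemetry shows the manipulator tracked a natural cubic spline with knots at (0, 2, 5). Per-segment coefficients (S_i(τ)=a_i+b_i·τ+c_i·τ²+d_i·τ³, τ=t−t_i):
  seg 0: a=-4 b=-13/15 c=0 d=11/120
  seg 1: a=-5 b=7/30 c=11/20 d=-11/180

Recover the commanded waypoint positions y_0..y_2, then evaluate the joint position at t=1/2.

y_0=-4 y_1=-5 y_2=-1
S(1/2) = -283/64

y_0 = S_0(0) = a_0 = -4
y_1 = S_1(0) = a_1 = -5
y_2 = S_1(3) = -1
t_q=1/2 is in segment 0 (τ=1/2); S_0(τ)=-283/64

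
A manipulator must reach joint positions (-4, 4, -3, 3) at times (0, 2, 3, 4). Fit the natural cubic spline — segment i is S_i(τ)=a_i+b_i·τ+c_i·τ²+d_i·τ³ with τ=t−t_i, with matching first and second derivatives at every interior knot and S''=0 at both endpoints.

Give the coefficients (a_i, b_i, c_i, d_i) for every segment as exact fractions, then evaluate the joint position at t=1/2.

  seg 0: a=-4 b=206/23 c=0 d=-57/46
  seg 1: a=4 b=-136/23 c=-171/23 d=146/23
  seg 2: a=-3 b=-40/23 c=267/23 d=-89/23
S(1/2) = 119/368

Δ: Δ0=4, Δ1=-7, Δ2=6
row 1: diag=6, rhs=-66; c'=1/6, d'=-11
row 2: denom=4−1·1/6=23/6; d'=(78−1·-11)/(23/6)=534/23
back: M2=534/23
back: M1=-11−1/6·534/23=-342/23
M: M0=0, M1=-342/23, M2=534/23, M3=0
seg 0: a=-4, c=M0/2=0, d=(M1−M0)/(6·2)=-57/46, b=Δ0−h0·(2M0+M1)/6=206/23
seg 1: a=4, c=M1/2=-171/23, d=(M2−M1)/(6·1)=146/23, b=Δ1−h1·(2M1+M2)/6=-136/23
seg 2: a=-3, c=M2/2=267/23, d=(M3−M2)/(6·1)=-89/23, b=Δ2−h2·(2M2+M3)/6=-40/23
t_q=1/2 → seg 0, τ=1/2; S=-4+206/23·τ+0·τ²+-57/46·τ³=119/368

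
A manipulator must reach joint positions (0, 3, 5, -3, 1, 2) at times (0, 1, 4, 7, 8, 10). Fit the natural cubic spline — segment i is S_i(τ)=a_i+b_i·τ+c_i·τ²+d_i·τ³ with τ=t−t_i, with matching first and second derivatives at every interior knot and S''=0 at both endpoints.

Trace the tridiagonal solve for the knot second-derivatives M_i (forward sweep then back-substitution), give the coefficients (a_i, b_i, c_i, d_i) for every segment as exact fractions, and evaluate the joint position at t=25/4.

  seg 0: a=0 b=7533/2438 c=0 d=-219/2438
  seg 1: a=3 b=3438/1219 c=-657/2438 d=-9839/65826
  seg 2: a=5 b=-6905/2438 c=-5905/3657 d=36641/65826
  seg 3: a=-3 b=3058/1219 c=8277/2438 d=-4641/2438
  seg 4: a=1 b=8747/2438 c=-2823/1219 d=941/2438
S(25/4) = -500333/156032

Δ: Δ0=3, Δ1=2/3, Δ2=-8/3, Δ3=4, Δ4=1/2
row 1: diag=8, rhs=-14; c'=3/8, d'=-7/4
row 2: denom=12−3·3/8=87/8; d'=(-20−3·-7/4)/(87/8)=-118/87
row 3: denom=8−3·8/29=208/29; d'=(40−3·-118/87)/(208/29)=639/104
row 4: denom=6−1·29/208=1219/208; d'=(-21−1·639/104)/(1219/208)=-5646/1219
back: M4=-5646/1219
back: M3=639/104−29/208·-5646/1219=8277/1219
back: M2=-118/87−8/29·8277/1219=-11810/3657
back: M1=-7/4−3/8·-11810/3657=-657/1219
M: M0=0, M1=-657/1219, M2=-11810/3657, M3=8277/1219, M4=-5646/1219, M5=0
seg 0: a=0, c=M0/2=0, d=(M1−M0)/(6·1)=-219/2438, b=Δ0−h0·(2M0+M1)/6=7533/2438
seg 1: a=3, c=M1/2=-657/2438, d=(M2−M1)/(6·3)=-9839/65826, b=Δ1−h1·(2M1+M2)/6=3438/1219
seg 2: a=5, c=M2/2=-5905/3657, d=(M3−M2)/(6·3)=36641/65826, b=Δ2−h2·(2M2+M3)/6=-6905/2438
seg 3: a=-3, c=M3/2=8277/2438, d=(M4−M3)/(6·1)=-4641/2438, b=Δ3−h3·(2M3+M4)/6=3058/1219
seg 4: a=1, c=M4/2=-2823/1219, d=(M5−M4)/(6·2)=941/2438, b=Δ4−h4·(2M4+M5)/6=8747/2438
t_q=25/4 → seg 2, τ=9/4; S=5+-6905/2438·τ+-5905/3657·τ²+36641/65826·τ³=-500333/156032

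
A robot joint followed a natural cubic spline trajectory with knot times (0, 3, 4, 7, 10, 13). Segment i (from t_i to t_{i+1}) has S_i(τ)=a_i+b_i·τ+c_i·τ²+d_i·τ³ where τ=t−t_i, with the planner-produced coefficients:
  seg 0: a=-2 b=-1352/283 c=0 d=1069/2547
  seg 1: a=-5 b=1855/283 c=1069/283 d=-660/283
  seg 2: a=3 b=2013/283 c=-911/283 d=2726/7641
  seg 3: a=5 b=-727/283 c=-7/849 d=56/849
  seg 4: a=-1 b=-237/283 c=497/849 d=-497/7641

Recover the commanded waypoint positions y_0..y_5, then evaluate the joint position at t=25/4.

y_0 = S_0(0) = a_0 = -2
y_1 = S_1(0) = a_1 = -5
y_2 = S_2(0) = a_2 = 3
y_3 = S_3(0) = a_3 = 5
y_4 = S_4(0) = a_4 = -1
y_5 = S_4(3) = 0
t_q=25/4 is in segment 2 (τ=9/4); S_2(τ)=61323/9056

y_0=-2 y_1=-5 y_2=3 y_3=5 y_4=-1 y_5=0
S(25/4) = 61323/9056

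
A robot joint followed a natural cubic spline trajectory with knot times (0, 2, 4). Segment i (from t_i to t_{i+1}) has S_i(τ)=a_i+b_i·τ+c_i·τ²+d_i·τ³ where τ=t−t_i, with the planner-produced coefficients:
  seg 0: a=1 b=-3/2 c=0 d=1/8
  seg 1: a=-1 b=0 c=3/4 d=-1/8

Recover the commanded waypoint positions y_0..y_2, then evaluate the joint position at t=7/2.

y_0=1 y_1=-1 y_2=1
S(7/2) = 17/64

y_0 = S_0(0) = a_0 = 1
y_1 = S_1(0) = a_1 = -1
y_2 = S_1(2) = 1
t_q=7/2 is in segment 1 (τ=3/2); S_1(τ)=17/64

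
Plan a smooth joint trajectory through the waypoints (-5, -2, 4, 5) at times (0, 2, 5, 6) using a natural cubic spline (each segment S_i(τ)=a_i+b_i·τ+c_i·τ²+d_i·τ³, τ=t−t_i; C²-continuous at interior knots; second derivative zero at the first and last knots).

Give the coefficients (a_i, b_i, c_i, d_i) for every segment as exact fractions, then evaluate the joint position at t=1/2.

  seg 0: a=-5 b=185/142 c=0 d=7/142
  seg 1: a=-2 b=269/142 c=21/71 d=-37/426
  seg 2: a=4 b=94/71 c=-69/142 d=23/142
S(1/2) = -4933/1136

Δ: Δ0=3/2, Δ1=2, Δ2=1
row 1: diag=10, rhs=3; c'=3/10, d'=3/10
row 2: denom=8−3·3/10=71/10; d'=(-6−3·3/10)/(71/10)=-69/71
back: M2=-69/71
back: M1=3/10−3/10·-69/71=42/71
M: M0=0, M1=42/71, M2=-69/71, M3=0
seg 0: a=-5, c=M0/2=0, d=(M1−M0)/(6·2)=7/142, b=Δ0−h0·(2M0+M1)/6=185/142
seg 1: a=-2, c=M1/2=21/71, d=(M2−M1)/(6·3)=-37/426, b=Δ1−h1·(2M1+M2)/6=269/142
seg 2: a=4, c=M2/2=-69/142, d=(M3−M2)/(6·1)=23/142, b=Δ2−h2·(2M2+M3)/6=94/71
t_q=1/2 → seg 0, τ=1/2; S=-5+185/142·τ+0·τ²+7/142·τ³=-4933/1136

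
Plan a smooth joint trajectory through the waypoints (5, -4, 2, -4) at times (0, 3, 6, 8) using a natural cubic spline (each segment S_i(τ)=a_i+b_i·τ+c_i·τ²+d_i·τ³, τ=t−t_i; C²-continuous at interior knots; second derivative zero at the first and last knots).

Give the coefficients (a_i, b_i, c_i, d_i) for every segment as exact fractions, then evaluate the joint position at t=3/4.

  seg 0: a=5 b=-176/37 c=0 d=65/333
  seg 1: a=-4 b=19/37 c=65/37 d=-140/333
  seg 2: a=2 b=-11/37 c=-75/37 d=25/74
S(3/4) = 3587/2368

Δ: Δ0=-3, Δ1=2, Δ2=-3
row 1: diag=12, rhs=30; c'=1/4, d'=5/2
row 2: denom=10−3·1/4=37/4; d'=(-30−3·5/2)/(37/4)=-150/37
back: M2=-150/37
back: M1=5/2−1/4·-150/37=130/37
M: M0=0, M1=130/37, M2=-150/37, M3=0
seg 0: a=5, c=M0/2=0, d=(M1−M0)/(6·3)=65/333, b=Δ0−h0·(2M0+M1)/6=-176/37
seg 1: a=-4, c=M1/2=65/37, d=(M2−M1)/(6·3)=-140/333, b=Δ1−h1·(2M1+M2)/6=19/37
seg 2: a=2, c=M2/2=-75/37, d=(M3−M2)/(6·2)=25/74, b=Δ2−h2·(2M2+M3)/6=-11/37
t_q=3/4 → seg 0, τ=3/4; S=5+-176/37·τ+0·τ²+65/333·τ³=3587/2368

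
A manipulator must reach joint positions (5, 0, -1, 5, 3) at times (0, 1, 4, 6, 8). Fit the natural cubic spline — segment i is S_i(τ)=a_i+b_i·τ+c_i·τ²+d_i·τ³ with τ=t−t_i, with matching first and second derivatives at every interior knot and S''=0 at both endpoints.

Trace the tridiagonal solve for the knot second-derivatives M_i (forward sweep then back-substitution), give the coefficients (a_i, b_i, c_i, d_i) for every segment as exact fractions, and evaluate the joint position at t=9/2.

Δ: Δ0=-5, Δ1=-1/3, Δ2=3, Δ3=-1
row 1: diag=8, rhs=28; c'=3/8, d'=7/2
row 2: denom=10−3·3/8=71/8; d'=(20−3·7/2)/(71/8)=76/71
row 3: denom=8−2·16/71=536/71; d'=(-24−2·76/71)/(536/71)=-232/67
back: M3=-232/67
back: M2=76/71−16/71·-232/67=124/67
back: M1=7/2−3/8·124/67=188/67
M: M0=0, M1=188/67, M2=124/67, M3=-232/67, M4=0
seg 0: a=5, c=M0/2=0, d=(M1−M0)/(6·1)=94/201, b=Δ0−h0·(2M0+M1)/6=-1099/201
seg 1: a=0, c=M1/2=94/67, d=(M2−M1)/(6·3)=-32/603, b=Δ1−h1·(2M1+M2)/6=-817/201
seg 2: a=-1, c=M2/2=62/67, d=(M3−M2)/(6·2)=-89/201, b=Δ2−h2·(2M2+M3)/6=587/201
seg 3: a=5, c=M3/2=-116/67, d=(M4−M3)/(6·2)=58/201, b=Δ3−h3·(2M3+M4)/6=263/201
t_q=9/2 → seg 2, τ=1/2; S=-1+587/201·τ+62/67·τ²+-89/201·τ³=341/536

  seg 0: a=5 b=-1099/201 c=0 d=94/201
  seg 1: a=0 b=-817/201 c=94/67 d=-32/603
  seg 2: a=-1 b=587/201 c=62/67 d=-89/201
  seg 3: a=5 b=263/201 c=-116/67 d=58/201
S(9/2) = 341/536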